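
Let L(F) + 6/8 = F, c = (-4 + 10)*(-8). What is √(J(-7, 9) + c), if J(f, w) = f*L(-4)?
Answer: I*√59/2 ≈ 3.8406*I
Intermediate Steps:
c = -48 (c = 6*(-8) = -48)
L(F) = -¾ + F
J(f, w) = -19*f/4 (J(f, w) = f*(-¾ - 4) = f*(-19/4) = -19*f/4)
√(J(-7, 9) + c) = √(-19/4*(-7) - 48) = √(133/4 - 48) = √(-59/4) = I*√59/2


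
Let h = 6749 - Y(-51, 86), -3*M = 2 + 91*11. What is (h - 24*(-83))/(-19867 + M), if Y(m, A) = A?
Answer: -25965/60604 ≈ -0.42844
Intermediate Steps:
M = -1003/3 (M = -(2 + 91*11)/3 = -(2 + 1001)/3 = -⅓*1003 = -1003/3 ≈ -334.33)
h = 6663 (h = 6749 - 1*86 = 6749 - 86 = 6663)
(h - 24*(-83))/(-19867 + M) = (6663 - 24*(-83))/(-19867 - 1003/3) = (6663 + 1992)/(-60604/3) = 8655*(-3/60604) = -25965/60604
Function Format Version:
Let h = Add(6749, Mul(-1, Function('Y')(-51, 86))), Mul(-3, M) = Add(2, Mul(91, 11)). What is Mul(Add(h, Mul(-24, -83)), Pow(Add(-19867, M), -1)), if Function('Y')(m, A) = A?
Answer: Rational(-25965, 60604) ≈ -0.42844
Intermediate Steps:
M = Rational(-1003, 3) (M = Mul(Rational(-1, 3), Add(2, Mul(91, 11))) = Mul(Rational(-1, 3), Add(2, 1001)) = Mul(Rational(-1, 3), 1003) = Rational(-1003, 3) ≈ -334.33)
h = 6663 (h = Add(6749, Mul(-1, 86)) = Add(6749, -86) = 6663)
Mul(Add(h, Mul(-24, -83)), Pow(Add(-19867, M), -1)) = Mul(Add(6663, Mul(-24, -83)), Pow(Add(-19867, Rational(-1003, 3)), -1)) = Mul(Add(6663, 1992), Pow(Rational(-60604, 3), -1)) = Mul(8655, Rational(-3, 60604)) = Rational(-25965, 60604)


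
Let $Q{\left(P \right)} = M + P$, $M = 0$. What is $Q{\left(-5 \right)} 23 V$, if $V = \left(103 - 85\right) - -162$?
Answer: $-20700$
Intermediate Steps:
$Q{\left(P \right)} = P$ ($Q{\left(P \right)} = 0 + P = P$)
$V = 180$ ($V = \left(103 - 85\right) + 162 = 18 + 162 = 180$)
$Q{\left(-5 \right)} 23 V = \left(-5\right) 23 \cdot 180 = \left(-115\right) 180 = -20700$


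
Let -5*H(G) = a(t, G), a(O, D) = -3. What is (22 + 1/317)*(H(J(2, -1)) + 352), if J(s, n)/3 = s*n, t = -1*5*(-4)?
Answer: 2459385/317 ≈ 7758.3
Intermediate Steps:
t = 20 (t = -5*(-4) = 20)
J(s, n) = 3*n*s (J(s, n) = 3*(s*n) = 3*(n*s) = 3*n*s)
H(G) = 3/5 (H(G) = -1/5*(-3) = 3/5)
(22 + 1/317)*(H(J(2, -1)) + 352) = (22 + 1/317)*(3/5 + 352) = (22 + 1/317)*(1763/5) = (6975/317)*(1763/5) = 2459385/317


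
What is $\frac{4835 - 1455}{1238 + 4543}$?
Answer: $\frac{3380}{5781} \approx 0.58467$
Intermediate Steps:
$\frac{4835 - 1455}{1238 + 4543} = \frac{3380}{5781}$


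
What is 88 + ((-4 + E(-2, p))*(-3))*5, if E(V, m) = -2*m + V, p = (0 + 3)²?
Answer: 448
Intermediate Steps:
p = 9 (p = 3² = 9)
E(V, m) = V - 2*m
88 + ((-4 + E(-2, p))*(-3))*5 = 88 + ((-4 + (-2 - 2*9))*(-3))*5 = 88 + ((-4 + (-2 - 18))*(-3))*5 = 88 + ((-4 - 20)*(-3))*5 = 88 - 24*(-3)*5 = 88 + 72*5 = 88 + 360 = 448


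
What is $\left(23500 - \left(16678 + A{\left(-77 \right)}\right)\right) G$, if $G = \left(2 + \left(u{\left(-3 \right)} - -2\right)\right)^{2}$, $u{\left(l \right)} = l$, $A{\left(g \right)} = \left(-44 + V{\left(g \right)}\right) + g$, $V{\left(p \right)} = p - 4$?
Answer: $7024$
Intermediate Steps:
$V{\left(p \right)} = -4 + p$ ($V{\left(p \right)} = p - 4 = -4 + p$)
$A{\left(g \right)} = -48 + 2 g$ ($A{\left(g \right)} = \left(-44 + \left(-4 + g\right)\right) + g = \left(-48 + g\right) + g = -48 + 2 g$)
$G = 1$ ($G = \left(2 - 1\right)^{2} = 1^{2} = 1$)
$\left(23500 - \left(16678 + A{\left(-77 \right)}\right)\right) G = \left(23500 - \left(16630 - 154\right)\right) 1 = \left(23500 - 16476\right) 1 = 7024 \cdot 1 = 7024$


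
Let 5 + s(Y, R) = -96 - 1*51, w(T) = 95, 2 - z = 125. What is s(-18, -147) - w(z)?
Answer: -247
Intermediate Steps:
z = -123 (z = 2 - 1*125 = 2 - 125 = -123)
s(Y, R) = -152 (s(Y, R) = -5 + (-96 - 1*51) = -5 + (-96 - 51) = -5 - 147 = -152)
s(-18, -147) - w(z) = -152 - 1*95 = -152 - 95 = -247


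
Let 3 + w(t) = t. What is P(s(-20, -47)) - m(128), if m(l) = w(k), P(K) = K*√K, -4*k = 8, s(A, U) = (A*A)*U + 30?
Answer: 5 - 18770*I*√18770 ≈ 5.0 - 2.5716e+6*I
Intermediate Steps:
s(A, U) = 30 + U*A² (s(A, U) = A²*U + 30 = U*A² + 30 = 30 + U*A²)
k = -2 (k = -¼*8 = -2)
w(t) = -3 + t
P(K) = K^(3/2)
m(l) = -5 (m(l) = -3 - 2 = -5)
P(s(-20, -47)) - m(128) = (30 - 47*(-20)²)^(3/2) - 1*(-5) = (30 - 47*400)^(3/2) + 5 = (30 - 18800)^(3/2) + 5 = (-18770)^(3/2) + 5 = -18770*I*√18770 + 5 = 5 - 18770*I*√18770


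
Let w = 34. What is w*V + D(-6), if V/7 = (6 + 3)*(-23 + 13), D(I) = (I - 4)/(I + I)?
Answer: -128515/6 ≈ -21419.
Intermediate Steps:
D(I) = (-4 + I)/(2*I) (D(I) = (-4 + I)/((2*I)) = (-4 + I)*(1/(2*I)) = (-4 + I)/(2*I))
V = -630 (V = 7*((6 + 3)*(-23 + 13)) = 7*(9*(-10)) = 7*(-90) = -630)
w*V + D(-6) = 34*(-630) + (½)*(-4 - 6)/(-6) = -21420 + (½)*(-⅙)*(-10) = -21420 + ⅚ = -128515/6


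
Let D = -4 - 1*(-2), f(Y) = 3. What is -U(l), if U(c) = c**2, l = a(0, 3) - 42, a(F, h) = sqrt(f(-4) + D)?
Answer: -1681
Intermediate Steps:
D = -2 (D = -4 + 2 = -2)
a(F, h) = 1 (a(F, h) = sqrt(3 - 2) = sqrt(1) = 1)
l = -41 (l = 1 - 42 = -41)
-U(l) = -1*(-41)**2 = -1*1681 = -1681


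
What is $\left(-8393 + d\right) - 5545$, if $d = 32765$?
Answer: $18827$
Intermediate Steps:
$\left(-8393 + d\right) - 5545 = \left(-8393 + 32765\right) - 5545 = 24372 - 5545 = 18827$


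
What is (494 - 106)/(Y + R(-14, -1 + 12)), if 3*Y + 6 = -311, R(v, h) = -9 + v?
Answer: -582/193 ≈ -3.0155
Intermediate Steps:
Y = -317/3 (Y = -2 + (⅓)*(-311) = -2 - 311/3 = -317/3 ≈ -105.67)
(494 - 106)/(Y + R(-14, -1 + 12)) = (494 - 106)/(-317/3 + (-9 - 14)) = 388/(-317/3 - 23) = 388/(-386/3) = 388*(-3/386) = -582/193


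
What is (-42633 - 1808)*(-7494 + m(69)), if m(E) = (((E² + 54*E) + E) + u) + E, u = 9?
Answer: -50662740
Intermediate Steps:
m(E) = 9 + E² + 56*E (m(E) = (((E² + 54*E) + E) + 9) + E = ((E² + 55*E) + 9) + E = (9 + E² + 55*E) + E = 9 + E² + 56*E)
(-42633 - 1808)*(-7494 + m(69)) = (-42633 - 1808)*(-7494 + (9 + 69² + 56*69)) = -44441*(-7494 + (9 + 4761 + 3864)) = -44441*(-7494 + 8634) = -44441*1140 = -50662740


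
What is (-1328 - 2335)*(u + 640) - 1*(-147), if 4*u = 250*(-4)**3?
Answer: 12307827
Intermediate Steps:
u = -4000 (u = (250*(-4)**3)/4 = (250*(-64))/4 = (1/4)*(-16000) = -4000)
(-1328 - 2335)*(u + 640) - 1*(-147) = (-1328 - 2335)*(-4000 + 640) - 1*(-147) = -3663*(-3360) + 147 = 12307680 + 147 = 12307827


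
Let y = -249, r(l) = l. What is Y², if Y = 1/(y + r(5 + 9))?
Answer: 1/55225 ≈ 1.8108e-5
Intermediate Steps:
Y = -1/235 (Y = 1/(-249 + (5 + 9)) = 1/(-249 + 14) = 1/(-235) = -1/235 ≈ -0.0042553)
Y² = (-1/235)² = 1/55225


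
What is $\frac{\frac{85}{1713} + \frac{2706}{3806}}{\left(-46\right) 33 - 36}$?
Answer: $- \frac{3046}{6223329} \approx -0.00048945$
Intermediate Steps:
$\frac{\frac{85}{1713} + \frac{2706}{3806}}{\left(-46\right) 33 - 36} = \frac{85 \cdot \frac{1}{1713} + 2706 \cdot \frac{1}{3806}}{-1518 - 36} = \frac{\frac{85}{1713} + \frac{123}{173}}{-1554} = \frac{225404}{296349} \left(- \frac{1}{1554}\right) = - \frac{3046}{6223329}$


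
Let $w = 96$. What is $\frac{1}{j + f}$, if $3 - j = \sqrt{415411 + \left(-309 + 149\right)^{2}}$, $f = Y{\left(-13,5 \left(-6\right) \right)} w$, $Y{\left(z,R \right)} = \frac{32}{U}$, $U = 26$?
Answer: $- \frac{20475}{72050234} - \frac{169 \sqrt{441011}}{72050234} \approx -0.0018418$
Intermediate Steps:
$Y{\left(z,R \right)} = \frac{16}{13}$ ($Y{\left(z,R \right)} = \frac{32}{26} = 32 \cdot \frac{1}{26} = \frac{16}{13}$)
$f = \frac{1536}{13}$ ($f = \frac{16}{13} \cdot 96 = \frac{1536}{13} \approx 118.15$)
$j = 3 - \sqrt{441011}$ ($j = 3 - \sqrt{415411 + \left(-309 + 149\right)^{2}} = 3 - \sqrt{415411 + \left(-160\right)^{2}} = 3 - \sqrt{415411 + 25600} = 3 - \sqrt{441011} \approx -661.09$)
$\frac{1}{j + f} = \frac{1}{\left(3 - \sqrt{441011}\right) + \frac{1536}{13}} = \frac{1}{\frac{1575}{13} - \sqrt{441011}}$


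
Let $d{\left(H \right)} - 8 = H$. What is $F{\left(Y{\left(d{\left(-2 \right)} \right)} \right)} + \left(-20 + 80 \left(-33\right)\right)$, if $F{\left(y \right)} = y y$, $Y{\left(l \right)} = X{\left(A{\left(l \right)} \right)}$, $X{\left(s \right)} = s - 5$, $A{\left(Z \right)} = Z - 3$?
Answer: $-2656$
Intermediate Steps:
$A{\left(Z \right)} = -3 + Z$
$d{\left(H \right)} = 8 + H$
$X{\left(s \right)} = -5 + s$
$Y{\left(l \right)} = -8 + l$ ($Y{\left(l \right)} = -5 + \left(-3 + l\right) = -8 + l$)
$F{\left(y \right)} = y^{2}$
$F{\left(Y{\left(d{\left(-2 \right)} \right)} \right)} + \left(-20 + 80 \left(-33\right)\right) = \left(-8 + \left(8 - 2\right)\right)^{2} + \left(-20 + 80 \left(-33\right)\right) = \left(-8 + 6\right)^{2} - 2660 = \left(-2\right)^{2} - 2660 = 4 - 2660 = -2656$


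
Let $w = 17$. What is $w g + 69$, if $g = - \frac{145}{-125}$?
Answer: $\frac{2218}{25} \approx 88.72$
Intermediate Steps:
$g = \frac{29}{25}$ ($g = \left(-145\right) \left(- \frac{1}{125}\right) = \frac{29}{25} \approx 1.16$)
$w g + 69 = 17 \cdot \frac{29}{25} + 69 = \frac{493}{25} + 69 = \frac{2218}{25}$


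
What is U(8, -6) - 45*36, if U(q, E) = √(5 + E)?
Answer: -1620 + I ≈ -1620.0 + 1.0*I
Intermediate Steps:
U(8, -6) - 45*36 = √(5 - 6) - 45*36 = √(-1) - 1620 = I - 1620 = -1620 + I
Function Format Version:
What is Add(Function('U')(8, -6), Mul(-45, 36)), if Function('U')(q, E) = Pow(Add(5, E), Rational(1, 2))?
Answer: Add(-1620, I) ≈ Add(-1620.0, Mul(1.0000, I))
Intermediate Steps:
Add(Function('U')(8, -6), Mul(-45, 36)) = Add(Pow(Add(5, -6), Rational(1, 2)), Mul(-45, 36)) = Add(Pow(-1, Rational(1, 2)), -1620) = Add(I, -1620) = Add(-1620, I)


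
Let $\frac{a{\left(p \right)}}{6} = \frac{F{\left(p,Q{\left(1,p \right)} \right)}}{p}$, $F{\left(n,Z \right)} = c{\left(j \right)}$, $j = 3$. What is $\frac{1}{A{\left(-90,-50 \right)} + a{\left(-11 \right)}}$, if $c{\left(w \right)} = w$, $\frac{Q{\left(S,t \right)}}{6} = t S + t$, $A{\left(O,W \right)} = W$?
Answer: $- \frac{11}{568} \approx -0.019366$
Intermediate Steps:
$Q{\left(S,t \right)} = 6 t + 6 S t$ ($Q{\left(S,t \right)} = 6 \left(t S + t\right) = 6 \left(S t + t\right) = 6 \left(t + S t\right) = 6 t + 6 S t$)
$F{\left(n,Z \right)} = 3$
$a{\left(p \right)} = \frac{18}{p}$ ($a{\left(p \right)} = 6 \frac{3}{p} = \frac{18}{p}$)
$\frac{1}{A{\left(-90,-50 \right)} + a{\left(-11 \right)}} = \frac{1}{-50 + \frac{18}{-11}} = \frac{1}{-50 + 18 \left(- \frac{1}{11}\right)} = \frac{1}{-50 - \frac{18}{11}} = \frac{1}{- \frac{568}{11}} = - \frac{11}{568}$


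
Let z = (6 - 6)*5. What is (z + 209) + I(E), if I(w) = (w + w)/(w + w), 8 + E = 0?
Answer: 210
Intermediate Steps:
E = -8 (E = -8 + 0 = -8)
z = 0 (z = 0*5 = 0)
I(w) = 1 (I(w) = (2*w)/((2*w)) = (2*w)*(1/(2*w)) = 1)
(z + 209) + I(E) = (0 + 209) + 1 = 209 + 1 = 210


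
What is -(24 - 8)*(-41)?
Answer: 656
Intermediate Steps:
-(24 - 8)*(-41) = -16*(-41) = -1*(-656) = 656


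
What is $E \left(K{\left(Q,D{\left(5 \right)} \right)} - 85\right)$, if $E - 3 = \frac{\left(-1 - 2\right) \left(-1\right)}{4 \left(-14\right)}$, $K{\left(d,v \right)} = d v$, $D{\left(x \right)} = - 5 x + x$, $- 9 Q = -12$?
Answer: $- \frac{18425}{56} \approx -329.02$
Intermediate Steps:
$Q = \frac{4}{3}$ ($Q = \left(- \frac{1}{9}\right) \left(-12\right) = \frac{4}{3} \approx 1.3333$)
$D{\left(x \right)} = - 4 x$
$E = \frac{165}{56}$ ($E = 3 + \frac{\left(-1 - 2\right) \left(-1\right)}{4 \left(-14\right)} = 3 + \frac{\left(-3\right) \left(-1\right)}{-56} = 3 + 3 \left(- \frac{1}{56}\right) = 3 - \frac{3}{56} = \frac{165}{56} \approx 2.9464$)
$E \left(K{\left(Q,D{\left(5 \right)} \right)} - 85\right) = \frac{165 \left(\frac{4 \left(\left(-4\right) 5\right)}{3} - 85\right)}{56} = \frac{165 \left(\frac{4}{3} \left(-20\right) - 85\right)}{56} = \frac{165 \left(- \frac{80}{3} - 85\right)}{56} = \frac{165}{56} \left(- \frac{335}{3}\right) = - \frac{18425}{56}$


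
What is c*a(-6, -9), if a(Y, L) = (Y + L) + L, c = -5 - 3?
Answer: 192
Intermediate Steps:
c = -8
a(Y, L) = Y + 2*L (a(Y, L) = (L + Y) + L = Y + 2*L)
c*a(-6, -9) = -8*(-6 + 2*(-9)) = -8*(-6 - 18) = -8*(-24) = 192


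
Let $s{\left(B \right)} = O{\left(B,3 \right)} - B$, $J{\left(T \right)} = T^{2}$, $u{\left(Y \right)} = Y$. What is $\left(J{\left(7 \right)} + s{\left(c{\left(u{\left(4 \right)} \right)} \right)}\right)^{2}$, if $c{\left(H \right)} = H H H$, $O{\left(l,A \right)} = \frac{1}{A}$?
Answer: $\frac{1936}{9} \approx 215.11$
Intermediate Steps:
$c{\left(H \right)} = H^{3}$ ($c{\left(H \right)} = H^{2} H = H^{3}$)
$s{\left(B \right)} = \frac{1}{3} - B$
$\left(J{\left(7 \right)} + s{\left(c{\left(u{\left(4 \right)} \right)} \right)}\right)^{2} = \left(7^{2} + \left(\frac{1}{3} - 4^{3}\right)\right)^{2} = \left(49 + \left(\frac{1}{3} - 64\right)\right)^{2} = \left(49 - \frac{191}{3}\right)^{2} = \left(- \frac{44}{3}\right)^{2} = \frac{1936}{9}$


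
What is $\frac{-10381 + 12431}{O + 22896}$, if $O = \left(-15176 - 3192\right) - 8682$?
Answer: $- \frac{1025}{2077} \approx -0.4935$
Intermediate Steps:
$O = -27050$ ($O = -18368 - 8682 = -27050$)
$\frac{-10381 + 12431}{O + 22896} = \frac{-10381 + 12431}{-27050 + 22896} = \frac{2050}{-4154} = 2050 \left(- \frac{1}{4154}\right) = - \frac{1025}{2077}$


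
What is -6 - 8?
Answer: -14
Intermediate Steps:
-6 - 8 = -14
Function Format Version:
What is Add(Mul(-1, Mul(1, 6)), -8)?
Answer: -14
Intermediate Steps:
Add(Mul(-1, Mul(1, 6)), -8) = Add(Mul(-1, 6), -8) = Add(-6, -8) = -14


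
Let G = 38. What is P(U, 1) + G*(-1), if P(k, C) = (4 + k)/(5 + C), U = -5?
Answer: -229/6 ≈ -38.167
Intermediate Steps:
P(k, C) = (4 + k)/(5 + C)
P(U, 1) + G*(-1) = (4 - 5)/(5 + 1) + 38*(-1) = -1/6 - 38 = (⅙)*(-1) - 38 = -⅙ - 38 = -229/6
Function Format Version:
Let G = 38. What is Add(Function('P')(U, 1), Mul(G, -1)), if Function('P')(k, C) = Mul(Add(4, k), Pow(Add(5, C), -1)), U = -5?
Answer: Rational(-229, 6) ≈ -38.167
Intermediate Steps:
Function('P')(k, C) = Mul(Pow(Add(5, C), -1), Add(4, k))
Add(Function('P')(U, 1), Mul(G, -1)) = Add(Mul(Pow(Add(5, 1), -1), Add(4, -5)), Mul(38, -1)) = Add(Mul(Pow(6, -1), -1), -38) = Add(Mul(Rational(1, 6), -1), -38) = Add(Rational(-1, 6), -38) = Rational(-229, 6)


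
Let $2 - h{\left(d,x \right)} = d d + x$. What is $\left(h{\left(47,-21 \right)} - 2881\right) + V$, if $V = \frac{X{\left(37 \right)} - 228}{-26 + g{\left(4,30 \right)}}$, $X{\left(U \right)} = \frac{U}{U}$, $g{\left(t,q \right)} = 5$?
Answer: $- \frac{106180}{21} \approx -5056.2$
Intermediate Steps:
$X{\left(U \right)} = 1$
$h{\left(d,x \right)} = 2 - x - d^{2}$ ($h{\left(d,x \right)} = 2 - \left(d d + x\right) = 2 - \left(d^{2} + x\right) = 2 - \left(x + d^{2}\right) = 2 - x - d^{2}$)
$V = \frac{227}{21}$ ($V = \frac{1 - 228}{-26 + 5} = \frac{1 - 228}{-21} = \left(-227\right) \left(- \frac{1}{21}\right) = \frac{227}{21} \approx 10.81$)
$\left(h{\left(47,-21 \right)} - 2881\right) + V = \left(\left(2 - -21 - 47^{2}\right) - 2881\right) + \frac{227}{21} = \left(\left(2 + 21 - 2209\right) - 2881\right) + \frac{227}{21} = \left(-2186 - 2881\right) + \frac{227}{21} = -5067 + \frac{227}{21} = - \frac{106180}{21}$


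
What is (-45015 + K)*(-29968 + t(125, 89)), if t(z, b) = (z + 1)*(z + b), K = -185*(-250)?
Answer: -3709940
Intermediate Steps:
K = 46250
t(z, b) = (1 + z)*(b + z)
(-45015 + K)*(-29968 + t(125, 89)) = (-45015 + 46250)*(-29968 + (89 + 125 + 125² + 89*125)) = 1235*(-29968 + (89 + 125 + 15625 + 11125)) = 1235*(-29968 + 26964) = 1235*(-3004) = -3709940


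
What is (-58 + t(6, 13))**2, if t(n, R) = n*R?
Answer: 400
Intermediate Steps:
t(n, R) = R*n
(-58 + t(6, 13))**2 = (-58 + 13*6)**2 = (-58 + 78)**2 = 20**2 = 400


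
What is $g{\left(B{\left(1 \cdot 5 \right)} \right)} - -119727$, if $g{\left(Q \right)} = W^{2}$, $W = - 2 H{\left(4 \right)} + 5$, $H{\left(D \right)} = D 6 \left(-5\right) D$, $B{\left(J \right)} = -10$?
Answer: $1050952$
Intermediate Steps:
$H{\left(D \right)} = - 30 D^{2}$ ($H{\left(D \right)} = D \left(- 30 D\right) = - 30 D^{2}$)
$W = 965$ ($W = - 2 \left(- 30 \cdot 4^{2}\right) + 5 = - 2 \left(\left(-30\right) 16\right) + 5 = \left(-2\right) \left(-480\right) + 5 = 960 + 5 = 965$)
$g{\left(Q \right)} = 931225$ ($g{\left(Q \right)} = 965^{2} = 931225$)
$g{\left(B{\left(1 \cdot 5 \right)} \right)} - -119727 = 931225 - -119727 = 931225 + 119727 = 1050952$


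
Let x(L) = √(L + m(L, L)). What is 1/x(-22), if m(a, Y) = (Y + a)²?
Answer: √1914/1914 ≈ 0.022858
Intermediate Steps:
x(L) = √(L + 4*L²) (x(L) = √(L + (L + L)²) = √(L + (2*L)²) = √(L + 4*L²))
1/x(-22) = 1/(√(-22*(1 + 4*(-22)))) = 1/(√(-22*(1 - 88))) = 1/(√(-22*(-87))) = 1/(√1914) = √1914/1914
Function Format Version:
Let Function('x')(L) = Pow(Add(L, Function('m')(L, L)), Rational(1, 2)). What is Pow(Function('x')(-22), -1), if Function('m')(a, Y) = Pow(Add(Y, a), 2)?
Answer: Mul(Rational(1, 1914), Pow(1914, Rational(1, 2))) ≈ 0.022858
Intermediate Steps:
Function('x')(L) = Pow(Add(L, Mul(4, Pow(L, 2))), Rational(1, 2)) (Function('x')(L) = Pow(Add(L, Pow(Add(L, L), 2)), Rational(1, 2)) = Pow(Add(L, Pow(Mul(2, L), 2)), Rational(1, 2)) = Pow(Add(L, Mul(4, Pow(L, 2))), Rational(1, 2)))
Pow(Function('x')(-22), -1) = Pow(Pow(Mul(-22, Add(1, Mul(4, -22))), Rational(1, 2)), -1) = Pow(Pow(Mul(-22, Add(1, -88)), Rational(1, 2)), -1) = Pow(Pow(Mul(-22, -87), Rational(1, 2)), -1) = Pow(Pow(1914, Rational(1, 2)), -1) = Mul(Rational(1, 1914), Pow(1914, Rational(1, 2)))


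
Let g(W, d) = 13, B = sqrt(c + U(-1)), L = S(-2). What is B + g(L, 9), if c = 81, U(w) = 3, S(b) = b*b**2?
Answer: 13 + 2*sqrt(21) ≈ 22.165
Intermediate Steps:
S(b) = b**3
L = -8 (L = (-2)**3 = -8)
B = 2*sqrt(21) (B = sqrt(81 + 3) = sqrt(84) = 2*sqrt(21) ≈ 9.1651)
B + g(L, 9) = 2*sqrt(21) + 13 = 13 + 2*sqrt(21)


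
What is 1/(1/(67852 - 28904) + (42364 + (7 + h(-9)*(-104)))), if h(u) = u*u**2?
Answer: 38948/4603147277 ≈ 8.4612e-6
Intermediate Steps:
h(u) = u**3
1/(1/(67852 - 28904) + (42364 + (7 + h(-9)*(-104)))) = 1/(1/(67852 - 28904) + (42364 + (7 + (-9)**3*(-104)))) = 1/(1/38948 + (42364 + (7 - 729*(-104)))) = 1/(1/38948 + (42364 + (7 + 75816))) = 1/(1/38948 + (42364 + 75823)) = 1/(1/38948 + 118187) = 1/(4603147277/38948) = 38948/4603147277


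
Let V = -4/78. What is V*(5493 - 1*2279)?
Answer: -6428/39 ≈ -164.82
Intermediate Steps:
V = -2/39 (V = -4*1/78 = -2/39 ≈ -0.051282)
V*(5493 - 1*2279) = -2*(5493 - 1*2279)/39 = -2*(5493 - 2279)/39 = -2/39*3214 = -6428/39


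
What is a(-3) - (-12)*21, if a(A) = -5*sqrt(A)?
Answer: 252 - 5*I*sqrt(3) ≈ 252.0 - 8.6602*I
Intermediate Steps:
a(-3) - (-12)*21 = -5*I*sqrt(3) - (-12)*21 = -5*I*sqrt(3) - 6*(-42) = -5*I*sqrt(3) + 252 = 252 - 5*I*sqrt(3)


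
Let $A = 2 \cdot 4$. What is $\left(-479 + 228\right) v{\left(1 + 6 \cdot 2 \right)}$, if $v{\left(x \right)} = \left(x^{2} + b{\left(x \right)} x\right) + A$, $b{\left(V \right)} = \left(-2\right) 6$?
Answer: $-5271$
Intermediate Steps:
$A = 8$
$b{\left(V \right)} = -12$
$v{\left(x \right)} = 8 + x^{2} - 12 x$ ($v{\left(x \right)} = \left(x^{2} - 12 x\right) + 8 = 8 + x^{2} - 12 x$)
$\left(-479 + 228\right) v{\left(1 + 6 \cdot 2 \right)} = \left(-479 + 228\right) \left(8 + \left(1 + 6 \cdot 2\right)^{2} - 12 \left(1 + 6 \cdot 2\right)\right) = - 251 \left(8 + \left(1 + 12\right)^{2} - 12 \left(1 + 12\right)\right) = - 251 \left(8 + 13^{2} - 156\right) = - 251 \left(8 + 169 - 156\right) = \left(-251\right) 21 = -5271$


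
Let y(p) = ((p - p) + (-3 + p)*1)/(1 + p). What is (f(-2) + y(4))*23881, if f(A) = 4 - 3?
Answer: 143286/5 ≈ 28657.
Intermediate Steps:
f(A) = 1
y(p) = (-3 + p)/(1 + p) (y(p) = (0 + (-3 + p))/(1 + p) = (-3 + p)/(1 + p))
(f(-2) + y(4))*23881 = (1 + (-3 + 4)/(1 + 4))*23881 = (1 + 1/5)*23881 = (1 + (⅕)*1)*23881 = (1 + ⅕)*23881 = (6/5)*23881 = 143286/5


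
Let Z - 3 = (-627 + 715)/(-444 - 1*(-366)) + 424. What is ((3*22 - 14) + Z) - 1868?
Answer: -54215/39 ≈ -1390.1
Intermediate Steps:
Z = 16609/39 (Z = 3 + ((-627 + 715)/(-444 - 1*(-366)) + 424) = 3 + (88/(-444 + 366) + 424) = 3 + (88/(-78) + 424) = 3 + (88*(-1/78) + 424) = 3 + (-44/39 + 424) = 3 + 16492/39 = 16609/39 ≈ 425.87)
((3*22 - 14) + Z) - 1868 = ((3*22 - 14) + 16609/39) - 1868 = ((66 - 14) + 16609/39) - 1868 = (52 + 16609/39) - 1868 = 18637/39 - 1868 = -54215/39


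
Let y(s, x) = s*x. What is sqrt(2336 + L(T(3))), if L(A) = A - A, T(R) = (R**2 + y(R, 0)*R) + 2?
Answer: 4*sqrt(146) ≈ 48.332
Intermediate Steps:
T(R) = 2 + R**2 (T(R) = (R**2 + (R*0)*R) + 2 = (R**2 + 0*R) + 2 = (R**2 + 0) + 2 = R**2 + 2 = 2 + R**2)
L(A) = 0
sqrt(2336 + L(T(3))) = sqrt(2336 + 0) = sqrt(2336) = 4*sqrt(146)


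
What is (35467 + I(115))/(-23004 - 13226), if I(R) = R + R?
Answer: -35697/36230 ≈ -0.98529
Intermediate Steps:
I(R) = 2*R
(35467 + I(115))/(-23004 - 13226) = (35467 + 2*115)/(-23004 - 13226) = (35467 + 230)/(-36230) = 35697*(-1/36230) = -35697/36230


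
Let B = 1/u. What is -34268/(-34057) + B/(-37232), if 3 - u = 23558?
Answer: 30053027809737/29867980826320 ≈ 1.0062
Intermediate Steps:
u = -23555 (u = 3 - 1*23558 = 3 - 23558 = -23555)
B = -1/23555 (B = 1/(-23555) = -1/23555 ≈ -4.2454e-5)
-34268/(-34057) + B/(-37232) = -34268/(-34057) - 1/23555/(-37232) = -34268*(-1/34057) - 1/23555*(-1/37232) = 34268/34057 + 1/876999760 = 30053027809737/29867980826320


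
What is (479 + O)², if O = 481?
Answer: 921600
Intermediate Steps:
(479 + O)² = (479 + 481)² = 960² = 921600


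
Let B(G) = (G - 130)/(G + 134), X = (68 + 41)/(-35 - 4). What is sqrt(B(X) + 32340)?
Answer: sqrt(846754001317)/5117 ≈ 179.83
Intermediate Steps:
X = -109/39 (X = 109/(-39) = 109*(-1/39) = -109/39 ≈ -2.7949)
B(G) = (-130 + G)/(134 + G)
sqrt(B(X) + 32340) = sqrt((-130 - 109/39)/(134 - 109/39) + 32340) = sqrt(-5179/39/(5117/39) + 32340) = sqrt((39/5117)*(-5179/39) + 32340) = sqrt(-5179/5117 + 32340) = sqrt(165478601/5117) = sqrt(846754001317)/5117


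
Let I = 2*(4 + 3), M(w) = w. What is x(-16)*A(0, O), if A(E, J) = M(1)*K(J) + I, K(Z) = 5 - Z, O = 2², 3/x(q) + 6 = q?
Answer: -45/22 ≈ -2.0455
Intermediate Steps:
x(q) = 3/(-6 + q)
I = 14 (I = 2*7 = 14)
O = 4
A(E, J) = 19 - J (A(E, J) = 1*(5 - J) + 14 = (5 - J) + 14 = 19 - J)
x(-16)*A(0, O) = (3/(-6 - 16))*(19 - 1*4) = (3/(-22))*(19 - 4) = (3*(-1/22))*15 = -3/22*15 = -45/22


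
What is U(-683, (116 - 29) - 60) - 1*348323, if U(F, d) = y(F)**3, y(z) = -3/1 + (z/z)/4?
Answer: -22294003/64 ≈ -3.4834e+5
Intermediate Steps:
y(z) = -11/4 (y(z) = -3*1 + 1*(1/4) = -3 + 1/4 = -11/4)
U(F, d) = -1331/64 (U(F, d) = (-11/4)**3 = -1331/64)
U(-683, (116 - 29) - 60) - 1*348323 = -1331/64 - 1*348323 = -1331/64 - 348323 = -22294003/64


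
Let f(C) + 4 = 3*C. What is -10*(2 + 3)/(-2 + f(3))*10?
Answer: -500/3 ≈ -166.67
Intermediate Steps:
f(C) = -4 + 3*C
-10*(2 + 3)/(-2 + f(3))*10 = -10*(2 + 3)/(-2 + (-4 + 3*3))*10 = -50/(-2 + (-4 + 9))*10 = -50/(-2 + 5)*10 = -50/3*10 = -500/3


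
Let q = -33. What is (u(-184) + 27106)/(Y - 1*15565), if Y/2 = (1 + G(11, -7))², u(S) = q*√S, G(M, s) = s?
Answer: -27106/15493 + 66*I*√46/15493 ≈ -1.7496 + 0.028893*I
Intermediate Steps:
u(S) = -33*√S
Y = 72 (Y = 2*(1 - 7)² = 2*(-6)² = 2*36 = 72)
(u(-184) + 27106)/(Y - 1*15565) = (-66*I*√46 + 27106)/(72 - 1*15565) = (-66*I*√46 + 27106)/(72 - 15565) = (-66*I*√46 + 27106)/(-15493) = (27106 - 66*I*√46)*(-1/15493) = -27106/15493 + 66*I*√46/15493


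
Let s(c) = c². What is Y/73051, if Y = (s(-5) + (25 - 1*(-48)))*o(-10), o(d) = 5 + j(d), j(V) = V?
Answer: -490/73051 ≈ -0.0067076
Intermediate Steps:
o(d) = 5 + d
Y = -490 (Y = ((-5)² + (25 - 1*(-48)))*(5 - 10) = (25 + (25 + 48))*(-5) = (25 + 73)*(-5) = 98*(-5) = -490)
Y/73051 = -490/73051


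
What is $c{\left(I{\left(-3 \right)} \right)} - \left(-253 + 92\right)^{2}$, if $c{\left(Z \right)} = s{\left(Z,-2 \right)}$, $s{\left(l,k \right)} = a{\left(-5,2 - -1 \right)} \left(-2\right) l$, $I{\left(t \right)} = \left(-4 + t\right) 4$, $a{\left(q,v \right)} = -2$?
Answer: $-26033$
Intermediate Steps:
$I{\left(t \right)} = -16 + 4 t$
$s{\left(l,k \right)} = 4 l$ ($s{\left(l,k \right)} = \left(-2\right) \left(-2\right) l = 4 l$)
$c{\left(Z \right)} = 4 Z$
$c{\left(I{\left(-3 \right)} \right)} - \left(-253 + 92\right)^{2} = 4 \left(-16 + 4 \left(-3\right)\right) - \left(-253 + 92\right)^{2} = 4 \left(-16 - 12\right) - \left(-161\right)^{2} = 4 \left(-28\right) - 25921 = -112 - 25921 = -26033$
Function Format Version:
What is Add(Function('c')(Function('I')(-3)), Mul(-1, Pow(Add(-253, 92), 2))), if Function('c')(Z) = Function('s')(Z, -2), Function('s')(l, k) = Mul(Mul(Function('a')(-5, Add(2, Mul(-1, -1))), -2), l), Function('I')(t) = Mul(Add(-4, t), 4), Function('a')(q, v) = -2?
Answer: -26033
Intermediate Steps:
Function('I')(t) = Add(-16, Mul(4, t))
Function('s')(l, k) = Mul(4, l) (Function('s')(l, k) = Mul(Mul(-2, -2), l) = Mul(4, l))
Function('c')(Z) = Mul(4, Z)
Add(Function('c')(Function('I')(-3)), Mul(-1, Pow(Add(-253, 92), 2))) = Add(Mul(4, Add(-16, Mul(4, -3))), Mul(-1, Pow(Add(-253, 92), 2))) = Add(Mul(4, Add(-16, -12)), Mul(-1, Pow(-161, 2))) = Add(Mul(4, -28), Mul(-1, 25921)) = Add(-112, -25921) = -26033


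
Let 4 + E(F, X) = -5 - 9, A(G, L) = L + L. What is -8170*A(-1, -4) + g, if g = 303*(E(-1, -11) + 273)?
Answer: 142625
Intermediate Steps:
A(G, L) = 2*L
E(F, X) = -18 (E(F, X) = -4 + (-5 - 9) = -4 - 14 = -18)
g = 77265 (g = 303*(-18 + 273) = 303*255 = 77265)
-8170*A(-1, -4) + g = -16340*(-4) + 77265 = -8170*(-8) + 77265 = 65360 + 77265 = 142625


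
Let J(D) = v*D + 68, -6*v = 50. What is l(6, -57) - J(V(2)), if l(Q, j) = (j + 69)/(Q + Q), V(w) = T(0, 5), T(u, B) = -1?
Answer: -226/3 ≈ -75.333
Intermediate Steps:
v = -25/3 (v = -⅙*50 = -25/3 ≈ -8.3333)
V(w) = -1
J(D) = 68 - 25*D/3 (J(D) = -25*D/3 + 68 = 68 - 25*D/3)
l(Q, j) = (69 + j)/(2*Q) (l(Q, j) = (69 + j)/((2*Q)) = (69 + j)*(1/(2*Q)) = (69 + j)/(2*Q))
l(6, -57) - J(V(2)) = (½)*(69 - 57)/6 - (68 - 25/3*(-1)) = (½)*(⅙)*12 - (68 + 25/3) = 1 - 1*229/3 = 1 - 229/3 = -226/3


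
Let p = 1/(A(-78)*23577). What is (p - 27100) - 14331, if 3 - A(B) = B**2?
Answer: -5940034435648/143371737 ≈ -41431.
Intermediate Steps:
A(B) = 3 - B**2
p = -1/143371737 (p = 1/((3 - 1*(-78)**2)*23577) = (1/23577)/(3 - 1*6084) = (1/23577)/(3 - 6084) = (1/23577)/(-6081) = -1/6081*1/23577 = -1/143371737 ≈ -6.9749e-9)
(p - 27100) - 14331 = (-1/143371737 - 27100) - 14331 = -3885374072701/143371737 - 14331 = -5940034435648/143371737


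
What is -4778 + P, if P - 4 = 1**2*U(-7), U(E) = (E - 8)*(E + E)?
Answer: -4564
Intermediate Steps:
U(E) = 2*E*(-8 + E) (U(E) = (-8 + E)*(2*E) = 2*E*(-8 + E))
P = 214 (P = 4 + 1**2*(2*(-7)*(-8 - 7)) = 4 + 1*(2*(-7)*(-15)) = 4 + 1*210 = 4 + 210 = 214)
-4778 + P = -4778 + 214 = -4564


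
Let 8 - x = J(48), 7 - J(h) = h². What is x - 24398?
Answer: -22093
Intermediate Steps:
J(h) = 7 - h²
x = 2305 (x = 8 - (7 - 1*48²) = 8 - (7 - 1*2304) = 8 - (7 - 2304) = 8 - 1*(-2297) = 8 + 2297 = 2305)
x - 24398 = 2305 - 24398 = -22093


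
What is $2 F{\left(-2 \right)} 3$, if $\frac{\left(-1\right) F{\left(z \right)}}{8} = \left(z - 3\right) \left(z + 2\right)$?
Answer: $0$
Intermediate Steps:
$F{\left(z \right)} = - 8 \left(-3 + z\right) \left(2 + z\right)$ ($F{\left(z \right)} = - 8 \left(z - 3\right) \left(z + 2\right) = - 8 \left(-3 + z\right) \left(2 + z\right)$)
$2 F{\left(-2 \right)} 3 = 2 \left(48 - 8 \left(-2\right)^{2} + 8 \left(-2\right)\right) 3 = 2 \left(48 - 32 - 16\right) 3 = 2 \cdot 0 \cdot 3 = 0 \cdot 3 = 0$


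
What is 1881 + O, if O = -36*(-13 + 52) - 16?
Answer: 461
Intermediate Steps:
O = -1420 (O = -36*39 - 16 = -1404 - 16 = -1420)
1881 + O = 1881 - 1420 = 461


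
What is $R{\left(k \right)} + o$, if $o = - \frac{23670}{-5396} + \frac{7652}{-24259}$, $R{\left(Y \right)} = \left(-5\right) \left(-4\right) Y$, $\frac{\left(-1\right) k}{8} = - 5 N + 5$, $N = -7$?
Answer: $- \frac{418618544631}{65450782} \approx -6395.9$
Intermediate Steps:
$k = -320$ ($k = - 8 \left(\left(-5\right) \left(-7\right) + 5\right) = - 8 \left(35 + 5\right) = \left(-8\right) 40 = -320$)
$R{\left(Y \right)} = 20 Y$
$o = \frac{266460169}{65450782}$ ($o = \left(-23670\right) \left(- \frac{1}{5396}\right) + 7652 \left(- \frac{1}{24259}\right) = \frac{11835}{2698} - \frac{7652}{24259} = \frac{266460169}{65450782} \approx 4.0712$)
$R{\left(k \right)} + o = 20 \left(-320\right) + \frac{266460169}{65450782} = -6400 + \frac{266460169}{65450782} = - \frac{418618544631}{65450782}$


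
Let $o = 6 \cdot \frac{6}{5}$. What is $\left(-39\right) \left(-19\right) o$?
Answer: $\frac{26676}{5} \approx 5335.2$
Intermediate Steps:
$o = \frac{36}{5}$ ($o = 6 \cdot 6 \cdot \frac{1}{5} = 6 \cdot \frac{6}{5} = \frac{36}{5} \approx 7.2$)
$\left(-39\right) \left(-19\right) o = \left(-39\right) \left(-19\right) \frac{36}{5} = 741 \cdot \frac{36}{5} = \frac{26676}{5}$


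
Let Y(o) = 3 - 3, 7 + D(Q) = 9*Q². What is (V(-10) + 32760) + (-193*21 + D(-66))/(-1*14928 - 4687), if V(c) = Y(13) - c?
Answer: 642748406/19615 ≈ 32768.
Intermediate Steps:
D(Q) = -7 + 9*Q²
Y(o) = 0
V(c) = -c (V(c) = 0 - c = -c)
(V(-10) + 32760) + (-193*21 + D(-66))/(-1*14928 - 4687) = (-1*(-10) + 32760) + (-193*21 + (-7 + 9*(-66)²))/(-1*14928 - 4687) = (10 + 32760) + (-4053 + (-7 + 9*4356))/(-14928 - 4687) = 32770 + (-4053 + (-7 + 39204))/(-19615) = 32770 + (-4053 + 39197)*(-1/19615) = 32770 + 35144*(-1/19615) = 32770 - 35144/19615 = 642748406/19615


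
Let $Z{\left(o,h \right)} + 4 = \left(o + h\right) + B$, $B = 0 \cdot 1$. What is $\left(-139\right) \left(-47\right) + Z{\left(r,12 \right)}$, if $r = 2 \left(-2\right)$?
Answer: $6537$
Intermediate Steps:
$r = -4$
$B = 0$
$Z{\left(o,h \right)} = -4 + h + o$ ($Z{\left(o,h \right)} = -4 + \left(\left(o + h\right) + 0\right) = -4 + \left(\left(h + o\right) + 0\right) = -4 + \left(h + o\right) = -4 + h + o$)
$\left(-139\right) \left(-47\right) + Z{\left(r,12 \right)} = \left(-139\right) \left(-47\right) - -4 = 6533 + 4 = 6537$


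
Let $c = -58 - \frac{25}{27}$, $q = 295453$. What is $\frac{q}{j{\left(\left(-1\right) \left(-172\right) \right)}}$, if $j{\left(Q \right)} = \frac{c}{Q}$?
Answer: $- \frac{31908924}{37} \approx -8.624 \cdot 10^{5}$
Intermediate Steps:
$c = - \frac{1591}{27}$ ($c = -58 - 25 \cdot \frac{1}{27} = -58 - \frac{25}{27} = - \frac{1591}{27} \approx -58.926$)
$j{\left(Q \right)} = - \frac{1591}{27 Q}$
$\frac{q}{j{\left(\left(-1\right) \left(-172\right) \right)}} = \frac{295453}{\left(- \frac{1591}{27}\right) \frac{1}{\left(-1\right) \left(-172\right)}} = \frac{295453}{\left(- \frac{1591}{27}\right) \frac{1}{172}} = \frac{295453}{- \frac{37}{108}} = 295453 \left(- \frac{108}{37}\right) = - \frac{31908924}{37}$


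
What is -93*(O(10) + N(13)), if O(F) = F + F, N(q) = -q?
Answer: -651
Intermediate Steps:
O(F) = 2*F
-93*(O(10) + N(13)) = -93*(2*10 - 1*13) = -93*(20 - 13) = -93*7 = -651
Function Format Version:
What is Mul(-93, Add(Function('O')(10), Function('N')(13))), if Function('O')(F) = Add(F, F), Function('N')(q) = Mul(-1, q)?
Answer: -651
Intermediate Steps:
Function('O')(F) = Mul(2, F)
Mul(-93, Add(Function('O')(10), Function('N')(13))) = Mul(-93, Add(Mul(2, 10), Mul(-1, 13))) = Mul(-93, Add(20, -13)) = Mul(-93, 7) = -651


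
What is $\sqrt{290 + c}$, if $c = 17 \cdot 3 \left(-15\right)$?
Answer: $5 i \sqrt{19} \approx 21.794 i$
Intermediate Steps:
$c = -765$ ($c = 51 \left(-15\right) = -765$)
$\sqrt{290 + c} = \sqrt{290 - 765} = \sqrt{-475} = 5 i \sqrt{19}$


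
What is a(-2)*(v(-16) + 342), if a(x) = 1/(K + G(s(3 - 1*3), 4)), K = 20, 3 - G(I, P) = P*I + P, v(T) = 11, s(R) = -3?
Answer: 353/31 ≈ 11.387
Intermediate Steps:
G(I, P) = 3 - P - I*P (G(I, P) = 3 - (P*I + P) = 3 - (I*P + P) = 3 - (P + I*P) = 3 + (-P - I*P) = 3 - P - I*P)
a(x) = 1/31 (a(x) = 1/(20 + (3 - 1*4 - 1*(-3)*4)) = 1/(20 + (3 - 4 + 12)) = 1/(20 + 11) = 1/31)
a(-2)*(v(-16) + 342) = (11 + 342)/31 = (1/31)*353 = 353/31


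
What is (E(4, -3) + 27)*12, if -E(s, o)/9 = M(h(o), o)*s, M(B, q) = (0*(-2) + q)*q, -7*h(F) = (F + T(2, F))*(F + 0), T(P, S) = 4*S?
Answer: -3564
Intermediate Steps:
h(F) = -5*F²/7 (h(F) = -(F + 4*F)*(F + 0)/7 = -5*F*F/7 = -5*F²/7)
M(B, q) = q² (M(B, q) = (0 + q)*q = q*q = q²)
E(s, o) = -9*s*o² (E(s, o) = -9*o²*s = -9*s*o²)
(E(4, -3) + 27)*12 = (-9*4*(-3)² + 27)*12 = (-9*4*9 + 27)*12 = (-324 + 27)*12 = -297*12 = -3564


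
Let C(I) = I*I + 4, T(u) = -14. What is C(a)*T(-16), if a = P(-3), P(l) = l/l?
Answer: -70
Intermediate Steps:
P(l) = 1
a = 1
C(I) = 4 + I² (C(I) = I² + 4 = 4 + I²)
C(a)*T(-16) = (4 + 1²)*(-14) = (4 + 1)*(-14) = 5*(-14) = -70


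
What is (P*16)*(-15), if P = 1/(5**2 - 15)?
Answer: -24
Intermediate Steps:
P = 1/10 (P = 1/(25 - 15) = 1/10 ≈ 0.10000)
(P*16)*(-15) = ((1/10)*16)*(-15) = (8/5)*(-15) = -24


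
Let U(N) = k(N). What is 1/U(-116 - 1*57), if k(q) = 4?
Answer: 1/4 ≈ 0.25000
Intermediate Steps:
U(N) = 4
1/U(-116 - 1*57) = 1/4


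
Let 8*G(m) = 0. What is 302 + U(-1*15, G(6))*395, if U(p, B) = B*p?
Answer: 302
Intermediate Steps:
G(m) = 0 (G(m) = (⅛)*0 = 0)
302 + U(-1*15, G(6))*395 = 302 + (0*(-1*15))*395 = 302 + (0*(-15))*395 = 302 + 0*395 = 302 + 0 = 302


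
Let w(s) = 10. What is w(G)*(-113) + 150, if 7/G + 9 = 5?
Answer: -980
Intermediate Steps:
G = -7/4 (G = 7/(-9 + 5) = 7/(-4) = 7*(-1/4) = -7/4 ≈ -1.7500)
w(G)*(-113) + 150 = 10*(-113) + 150 = -1130 + 150 = -980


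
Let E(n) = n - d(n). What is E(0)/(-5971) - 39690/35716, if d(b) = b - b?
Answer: -19845/17858 ≈ -1.1113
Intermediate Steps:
d(b) = 0
E(n) = n (E(n) = n - 1*0 = n + 0 = n)
E(0)/(-5971) - 39690/35716 = 0/(-5971) - 39690/35716 = 0*(-1/5971) - 39690*1/35716 = 0 - 19845/17858 = -19845/17858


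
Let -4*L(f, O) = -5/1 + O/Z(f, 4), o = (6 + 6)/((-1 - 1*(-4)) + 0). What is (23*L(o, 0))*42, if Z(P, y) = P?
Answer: 2415/2 ≈ 1207.5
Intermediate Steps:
o = 4 (o = 12/((-1 + 4) + 0) = 12/(3 + 0) = 12/3 = 12*(⅓) = 4)
L(f, O) = 5/4 - O/(4*f) (L(f, O) = -(-5/1 + O/f)/4 = -(-5*1 + O/f)/4 = -(-5 + O/f)/4 = 5/4 - O/(4*f))
(23*L(o, 0))*42 = (23*((¼)*(-1*0 + 5*4)/4))*42 = (23*((¼)*(¼)*(0 + 20)))*42 = (23*((¼)*(¼)*20))*42 = (23*(5/4))*42 = (115/4)*42 = 2415/2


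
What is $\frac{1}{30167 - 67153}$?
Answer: $- \frac{1}{36986} \approx -2.7037 \cdot 10^{-5}$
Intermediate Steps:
$\frac{1}{30167 - 67153} = \frac{1}{-36986} = - \frac{1}{36986}$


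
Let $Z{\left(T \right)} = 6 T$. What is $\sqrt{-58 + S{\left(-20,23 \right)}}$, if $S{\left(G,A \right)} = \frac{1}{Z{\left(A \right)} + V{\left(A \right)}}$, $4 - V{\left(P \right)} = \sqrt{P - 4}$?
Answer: $\frac{\sqrt{-8235 + 58 \sqrt{19}}}{\sqrt{142 - \sqrt{19}}} \approx 7.6153 i$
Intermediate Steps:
$V{\left(P \right)} = 4 - \sqrt{-4 + P}$ ($V{\left(P \right)} = 4 - \sqrt{P - 4} = 4 - \sqrt{-4 + P}$)
$S{\left(G,A \right)} = \frac{1}{4 - \sqrt{-4 + A} + 6 A}$ ($S{\left(G,A \right)} = \frac{1}{6 A - \left(-4 + \sqrt{-4 + A}\right)} = \frac{1}{4 - \sqrt{-4 + A} + 6 A}$)
$\sqrt{-58 + S{\left(-20,23 \right)}} = \sqrt{-58 + \frac{1}{4 - \sqrt{-4 + 23} + 6 \cdot 23}} = \sqrt{-58 + \frac{1}{4 - \sqrt{19} + 138}} = \sqrt{-58 + \frac{1}{142 - \sqrt{19}}}$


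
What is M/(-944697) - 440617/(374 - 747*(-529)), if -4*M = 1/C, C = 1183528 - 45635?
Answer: -1894589833427807491/1700752306299328308 ≈ -1.1140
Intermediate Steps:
C = 1137893
M = -1/4551572 (M = -¼/1137893 = -¼*1/1137893 = -1/4551572 ≈ -2.1970e-7)
M/(-944697) - 440617/(374 - 747*(-529)) = -1/4551572/(-944697) - 440617/(374 - 747*(-529)) = -1/4551572*(-1/944697) - 440617/(374 + 395163) = 1/4299856413684 - 440617/395537 = -1894589833427807491/1700752306299328308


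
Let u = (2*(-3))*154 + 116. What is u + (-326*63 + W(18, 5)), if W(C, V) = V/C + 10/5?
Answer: -384187/18 ≈ -21344.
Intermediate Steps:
W(C, V) = 2 + V/C (W(C, V) = V/C + 10*(⅕) = V/C + 2 = 2 + V/C)
u = -808 (u = -6*154 + 116 = -924 + 116 = -808)
u + (-326*63 + W(18, 5)) = -808 + (-326*63 + (2 + 5/18)) = -808 + (-20538 + (2 + 5*(1/18))) = -808 + (-20538 + (2 + 5/18)) = -808 + (-20538 + 41/18) = -808 - 369643/18 = -384187/18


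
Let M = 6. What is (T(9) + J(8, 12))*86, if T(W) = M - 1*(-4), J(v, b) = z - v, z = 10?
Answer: 1032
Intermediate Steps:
J(v, b) = 10 - v
T(W) = 10 (T(W) = 6 - 1*(-4) = 6 + 4 = 10)
(T(9) + J(8, 12))*86 = (10 + (10 - 1*8))*86 = (10 + (10 - 8))*86 = (10 + 2)*86 = 12*86 = 1032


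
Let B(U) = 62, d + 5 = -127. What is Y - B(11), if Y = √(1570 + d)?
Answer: -62 + √1438 ≈ -24.079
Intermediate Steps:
d = -132 (d = -5 - 127 = -132)
Y = √1438 (Y = √(1570 - 132) = √1438 ≈ 37.921)
Y - B(11) = √1438 - 1*62 = √1438 - 62 = -62 + √1438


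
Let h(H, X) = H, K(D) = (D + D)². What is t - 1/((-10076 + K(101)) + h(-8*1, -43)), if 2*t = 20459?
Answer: 314250239/30720 ≈ 10230.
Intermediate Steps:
K(D) = 4*D² (K(D) = (2*D)² = 4*D²)
t = 20459/2 (t = (½)*20459 = 20459/2 ≈ 10230.)
t - 1/((-10076 + K(101)) + h(-8*1, -43)) = 20459/2 - 1/((-10076 + 4*101²) - 8*1) = 20459/2 - 1/((-10076 + 4*10201) - 8) = 20459/2 - 1/((-10076 + 40804) - 8) = 20459/2 - 1/(30728 - 8) = 20459/2 - 1/30720 = 314250239/30720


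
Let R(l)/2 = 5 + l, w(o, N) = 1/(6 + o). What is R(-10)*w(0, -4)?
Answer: -5/3 ≈ -1.6667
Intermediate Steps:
R(l) = 10 + 2*l (R(l) = 2*(5 + l) = 10 + 2*l)
R(-10)*w(0, -4) = (10 + 2*(-10))/(6 + 0) = (10 - 20)/6 = -10*⅙ = -5/3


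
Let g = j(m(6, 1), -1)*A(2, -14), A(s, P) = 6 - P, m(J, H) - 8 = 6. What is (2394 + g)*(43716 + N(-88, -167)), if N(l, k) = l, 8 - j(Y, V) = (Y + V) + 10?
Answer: 91357032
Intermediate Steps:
m(J, H) = 14 (m(J, H) = 8 + 6 = 14)
j(Y, V) = -2 - V - Y (j(Y, V) = 8 - ((Y + V) + 10) = 8 - ((V + Y) + 10) = 8 - (10 + V + Y) = 8 + (-10 - V - Y) = -2 - V - Y)
g = -300 (g = (-2 - 1*(-1) - 1*14)*(6 - 1*(-14)) = (-2 + 1 - 14)*(6 + 14) = -15*20 = -300)
(2394 + g)*(43716 + N(-88, -167)) = (2394 - 300)*(43716 - 88) = 2094*43628 = 91357032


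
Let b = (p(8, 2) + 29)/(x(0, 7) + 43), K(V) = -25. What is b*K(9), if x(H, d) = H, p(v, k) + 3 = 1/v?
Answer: -5225/344 ≈ -15.189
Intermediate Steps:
p(v, k) = -3 + 1/v
b = 209/344 (b = ((-3 + 1/8) + 29)/(0 + 43) = ((-3 + ⅛) + 29)/43 = (-23/8 + 29)*(1/43) = (209/8)*(1/43) = 209/344 ≈ 0.60756)
b*K(9) = (209/344)*(-25) = -5225/344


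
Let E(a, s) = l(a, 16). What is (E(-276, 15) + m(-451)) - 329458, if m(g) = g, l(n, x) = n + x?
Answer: -330169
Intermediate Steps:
E(a, s) = 16 + a (E(a, s) = a + 16 = 16 + a)
(E(-276, 15) + m(-451)) - 329458 = ((16 - 276) - 451) - 329458 = (-260 - 451) - 329458 = -711 - 329458 = -330169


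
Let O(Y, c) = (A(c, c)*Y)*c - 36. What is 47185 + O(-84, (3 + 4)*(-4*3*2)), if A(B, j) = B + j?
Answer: -4694483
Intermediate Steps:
O(Y, c) = -36 + 2*Y*c² (O(Y, c) = ((c + c)*Y)*c - 36 = ((2*c)*Y)*c - 36 = (2*Y*c)*c - 36 = 2*Y*c² - 36 = -36 + 2*Y*c²)
47185 + O(-84, (3 + 4)*(-4*3*2)) = 47185 + (-36 + 2*(-84)*((3 + 4)*(-4*3*2))²) = 47185 + (-36 + 2*(-84)*(7*(-12*2))²) = 47185 + (-36 + 2*(-84)*(7*(-24))²) = 47185 + (-36 + 2*(-84)*(-168)²) = 47185 + (-36 + 2*(-84)*28224) = 47185 + (-36 - 4741632) = 47185 - 4741668 = -4694483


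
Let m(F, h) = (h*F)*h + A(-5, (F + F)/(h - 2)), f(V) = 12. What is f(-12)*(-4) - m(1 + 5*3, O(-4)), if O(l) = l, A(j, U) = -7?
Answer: -297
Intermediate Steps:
m(F, h) = -7 + F*h**2 (m(F, h) = (h*F)*h - 7 = (F*h)*h - 7 = F*h**2 - 7 = -7 + F*h**2)
f(-12)*(-4) - m(1 + 5*3, O(-4)) = 12*(-4) - (-7 + (1 + 5*3)*(-4)**2) = -48 - (-7 + (1 + 15)*16) = -48 - (-7 + 16*16) = -48 - (-7 + 256) = -48 - 1*249 = -48 - 249 = -297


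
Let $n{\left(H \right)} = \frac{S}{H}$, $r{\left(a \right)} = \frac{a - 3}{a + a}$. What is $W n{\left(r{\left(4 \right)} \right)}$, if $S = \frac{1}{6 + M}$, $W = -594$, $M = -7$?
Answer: $4752$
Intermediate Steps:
$r{\left(a \right)} = \frac{-3 + a}{2 a}$
$S = -1$ ($S = \frac{1}{6 - 7} = \frac{1}{-1} = -1$)
$n{\left(H \right)} = - \frac{1}{H}$
$W n{\left(r{\left(4 \right)} \right)} = - 594 \left(- \frac{1}{\frac{1}{2} \cdot \frac{1}{4} \left(-3 + 4\right)}\right) = - 594 \left(- \frac{1}{\frac{1}{2} \cdot \frac{1}{4} \cdot 1}\right) = - 594 \left(- \frac{1}{\frac{1}{8}}\right) = - 594 \left(\left(-1\right) 8\right) = \left(-594\right) \left(-8\right) = 4752$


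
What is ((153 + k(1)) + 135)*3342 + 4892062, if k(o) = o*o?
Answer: 5857900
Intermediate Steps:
k(o) = o²
((153 + k(1)) + 135)*3342 + 4892062 = ((153 + 1²) + 135)*3342 + 4892062 = ((153 + 1) + 135)*3342 + 4892062 = (154 + 135)*3342 + 4892062 = 289*3342 + 4892062 = 965838 + 4892062 = 5857900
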